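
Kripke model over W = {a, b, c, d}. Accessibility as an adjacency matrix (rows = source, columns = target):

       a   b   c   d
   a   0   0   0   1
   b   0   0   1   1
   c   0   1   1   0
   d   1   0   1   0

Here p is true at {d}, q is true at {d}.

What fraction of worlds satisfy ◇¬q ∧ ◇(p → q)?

a: ◇¬q is F, ◇(p → q) is T. ✗
b: ◇¬q is T, ◇(p → q) is T. ✓
c: ◇¬q is T, ◇(p → q) is T. ✓
d: ◇¬q is T, ◇(p → q) is T. ✓
That's 3 of 4 worlds, so 3/4.

3/4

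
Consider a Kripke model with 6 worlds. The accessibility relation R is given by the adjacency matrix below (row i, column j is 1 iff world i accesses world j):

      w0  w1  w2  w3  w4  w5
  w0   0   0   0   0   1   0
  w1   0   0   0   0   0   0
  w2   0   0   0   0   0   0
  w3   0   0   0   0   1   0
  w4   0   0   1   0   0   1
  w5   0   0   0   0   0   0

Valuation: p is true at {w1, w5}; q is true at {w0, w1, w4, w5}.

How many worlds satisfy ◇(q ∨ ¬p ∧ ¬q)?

w0: successors {w4}; q ∨ ¬p ∧ ¬q there: w4:T. ✓
w1: no successors, so ◇(q ∨ ¬p ∧ ¬q) fails. ✗
w2: no successors, so ◇(q ∨ ¬p ∧ ¬q) fails. ✗
w3: successors {w4}; q ∨ ¬p ∧ ¬q there: w4:T. ✓
w4: successors {w2, w5}; q ∨ ¬p ∧ ¬q there: w2:T, w5:T. ✓
w5: no successors, so ◇(q ∨ ¬p ∧ ¬q) fails. ✗
Satisfying worlds: {w0, w3, w4}.

3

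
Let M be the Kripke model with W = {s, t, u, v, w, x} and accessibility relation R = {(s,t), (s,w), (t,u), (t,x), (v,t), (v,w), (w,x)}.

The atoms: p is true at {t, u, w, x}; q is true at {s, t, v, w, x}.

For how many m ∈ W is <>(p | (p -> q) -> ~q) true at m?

1

s: successors {t, w}; p | (p -> q) -> ~q there: t:F, w:F. ✗
t: successors {u, x}; p | (p -> q) -> ~q there: u:T, x:F. ✓
u: no successors, so <>(p | (p -> q) -> ~q) fails. ✗
v: successors {t, w}; p | (p -> q) -> ~q there: t:F, w:F. ✗
w: successors {x}; p | (p -> q) -> ~q there: x:F. ✗
x: no successors, so <>(p | (p -> q) -> ~q) fails. ✗
Satisfying worlds: {t}.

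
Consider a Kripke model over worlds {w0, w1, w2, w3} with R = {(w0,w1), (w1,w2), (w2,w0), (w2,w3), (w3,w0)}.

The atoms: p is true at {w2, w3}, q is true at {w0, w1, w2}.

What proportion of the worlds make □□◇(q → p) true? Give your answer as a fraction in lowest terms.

w0: successors {w1}; □◇(q → p) there: w1:T. ✓
w1: successors {w2}; □◇(q → p) there: w2:F. ✗
w2: successors {w0, w3}; □◇(q → p) there: w0:T, w3:F. ✗
w3: successors {w0}; □◇(q → p) there: w0:T. ✓
That's 2 of 4 worlds, so 2/4 = 1/2.

1/2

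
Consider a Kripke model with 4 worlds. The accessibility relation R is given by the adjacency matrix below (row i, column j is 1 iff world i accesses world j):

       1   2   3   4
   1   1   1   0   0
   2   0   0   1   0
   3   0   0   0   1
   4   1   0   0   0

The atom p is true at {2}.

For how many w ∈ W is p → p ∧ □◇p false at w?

1

1: p is F, p ∧ □◇p is F. ✓
2: p is T, p ∧ □◇p is F. ✗
3: p is F, p ∧ □◇p is F. ✓
4: p is F, p ∧ □◇p is F. ✓
Satisfying worlds: {1, 3, 4}.
So p → p ∧ □◇p fails at the other 1 world.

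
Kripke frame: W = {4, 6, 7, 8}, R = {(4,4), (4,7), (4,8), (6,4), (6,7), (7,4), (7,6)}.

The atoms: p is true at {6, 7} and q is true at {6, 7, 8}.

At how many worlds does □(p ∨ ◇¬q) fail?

1

4: successors {4, 7, 8}; p ∨ ◇¬q there: 4:T, 7:T, 8:F. ✗
6: successors {4, 7}; p ∨ ◇¬q there: 4:T, 7:T. ✓
7: successors {4, 6}; p ∨ ◇¬q there: 4:T, 6:T. ✓
8: no successors, so □(p ∨ ◇¬q) holds vacuously. ✓
Satisfying worlds: {6, 7, 8}.
So □(p ∨ ◇¬q) fails at the other 1 world.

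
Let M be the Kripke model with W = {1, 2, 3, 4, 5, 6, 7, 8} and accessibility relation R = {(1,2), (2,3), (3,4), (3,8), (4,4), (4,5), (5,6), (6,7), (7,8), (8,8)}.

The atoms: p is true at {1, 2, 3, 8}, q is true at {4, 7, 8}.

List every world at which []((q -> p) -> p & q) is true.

{3, 6, 7, 8}

1: successors {2}; (q -> p) -> p & q there: 2:F. ✗
2: successors {3}; (q -> p) -> p & q there: 3:F. ✗
3: successors {4, 8}; (q -> p) -> p & q there: 4:T, 8:T. ✓
4: successors {4, 5}; (q -> p) -> p & q there: 4:T, 5:F. ✗
5: successors {6}; (q -> p) -> p & q there: 6:F. ✗
6: successors {7}; (q -> p) -> p & q there: 7:T. ✓
7: successors {8}; (q -> p) -> p & q there: 8:T. ✓
8: successors {8}; (q -> p) -> p & q there: 8:T. ✓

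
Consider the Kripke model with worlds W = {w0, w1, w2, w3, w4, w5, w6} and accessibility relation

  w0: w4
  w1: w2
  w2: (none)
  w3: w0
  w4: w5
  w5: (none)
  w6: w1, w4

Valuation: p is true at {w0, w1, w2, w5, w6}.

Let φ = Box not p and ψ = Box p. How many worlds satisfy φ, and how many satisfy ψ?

3 and 5

For Box not p:
w0: successors {w4}; not p there: w4:T. ✓
w1: successors {w2}; not p there: w2:F. ✗
w2: no successors, so Box not p holds vacuously. ✓
w3: successors {w0}; not p there: w0:F. ✗
w4: successors {w5}; not p there: w5:F. ✗
w5: no successors, so Box not p holds vacuously. ✓
w6: successors {w1, w4}; not p there: w1:F, w4:T. ✗
— 3 worlds.
For Box p:
w0: successors {w4}; p there: w4:F. ✗
w1: successors {w2}; p there: w2:T. ✓
w2: no successors, so Box p holds vacuously. ✓
w3: successors {w0}; p there: w0:T. ✓
w4: successors {w5}; p there: w5:T. ✓
w5: no successors, so Box p holds vacuously. ✓
w6: successors {w1, w4}; p there: w1:T, w4:F. ✗
— 5 worlds.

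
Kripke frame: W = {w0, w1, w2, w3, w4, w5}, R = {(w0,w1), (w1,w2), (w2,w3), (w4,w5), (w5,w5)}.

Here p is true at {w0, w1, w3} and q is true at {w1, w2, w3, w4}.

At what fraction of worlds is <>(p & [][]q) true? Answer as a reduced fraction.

1/3

w0: successors {w1}; p & [][]q there: w1:T. ✓
w1: successors {w2}; p & [][]q there: w2:F. ✗
w2: successors {w3}; p & [][]q there: w3:T. ✓
w3: no successors, so <>(p & [][]q) fails. ✗
w4: successors {w5}; p & [][]q there: w5:F. ✗
w5: successors {w5}; p & [][]q there: w5:F. ✗
That's 2 of 6 worlds, so 2/6 = 1/3.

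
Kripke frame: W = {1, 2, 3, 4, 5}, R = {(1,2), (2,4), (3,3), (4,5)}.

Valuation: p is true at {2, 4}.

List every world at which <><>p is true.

1: successors {2}; <>p there: 2:T. ✓
2: successors {4}; <>p there: 4:F. ✗
3: successors {3}; <>p there: 3:F. ✗
4: successors {5}; <>p there: 5:F. ✗
5: no successors, so <><>p fails. ✗

{1}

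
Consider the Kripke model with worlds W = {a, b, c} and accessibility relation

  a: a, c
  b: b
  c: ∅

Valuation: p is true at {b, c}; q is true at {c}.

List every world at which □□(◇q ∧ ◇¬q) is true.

{c}

a: successors {a, c}; □(◇q ∧ ◇¬q) there: a:F, c:T. ✗
b: successors {b}; □(◇q ∧ ◇¬q) there: b:F. ✗
c: no successors, so □□(◇q ∧ ◇¬q) holds vacuously. ✓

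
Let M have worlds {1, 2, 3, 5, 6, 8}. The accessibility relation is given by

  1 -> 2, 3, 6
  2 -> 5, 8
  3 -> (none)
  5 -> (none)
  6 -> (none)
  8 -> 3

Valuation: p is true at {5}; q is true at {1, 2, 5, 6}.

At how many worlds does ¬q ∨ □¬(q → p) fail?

1: ¬q is F, □¬(q → p) is F. ✗
2: ¬q is F, □¬(q → p) is F. ✗
3: ¬q is T, □¬(q → p) is T. ✓
5: ¬q is F, □¬(q → p) is T. ✓
6: ¬q is F, □¬(q → p) is T. ✓
8: ¬q is T, □¬(q → p) is F. ✓
Satisfying worlds: {3, 5, 6, 8}.
So ¬q ∨ □¬(q → p) fails at the other 2 worlds.

2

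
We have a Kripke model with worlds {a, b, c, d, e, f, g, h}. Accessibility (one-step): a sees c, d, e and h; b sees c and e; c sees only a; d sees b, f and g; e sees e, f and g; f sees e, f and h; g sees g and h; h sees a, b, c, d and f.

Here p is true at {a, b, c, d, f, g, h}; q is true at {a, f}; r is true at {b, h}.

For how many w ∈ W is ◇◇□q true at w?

a: successors {c, d, e, h}; ◇□q there: c:F, d:F, e:F, h:T. ✓
b: successors {c, e}; ◇□q there: c:F, e:F. ✗
c: successors {a}; ◇□q there: a:T. ✓
d: successors {b, f, g}; ◇□q there: b:T, f:F, g:F. ✓
e: successors {e, f, g}; ◇□q there: e:F, f:F, g:F. ✗
f: successors {e, f, h}; ◇□q there: e:F, f:F, h:T. ✓
g: successors {g, h}; ◇□q there: g:F, h:T. ✓
h: successors {a, b, c, d, f}; ◇□q there: a:T, b:T, c:F, d:F, f:F. ✓
Satisfying worlds: {a, c, d, f, g, h}.

6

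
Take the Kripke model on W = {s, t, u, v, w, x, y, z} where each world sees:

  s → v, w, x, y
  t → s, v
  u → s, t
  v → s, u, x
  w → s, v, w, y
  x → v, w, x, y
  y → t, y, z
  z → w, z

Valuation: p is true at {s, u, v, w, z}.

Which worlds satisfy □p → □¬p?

s: □p is F, □¬p is F. ✓
t: □p is T, □¬p is F. ✗
u: □p is F, □¬p is F. ✓
v: □p is F, □¬p is F. ✓
w: □p is F, □¬p is F. ✓
x: □p is F, □¬p is F. ✓
y: □p is F, □¬p is F. ✓
z: □p is T, □¬p is F. ✗

{s, u, v, w, x, y}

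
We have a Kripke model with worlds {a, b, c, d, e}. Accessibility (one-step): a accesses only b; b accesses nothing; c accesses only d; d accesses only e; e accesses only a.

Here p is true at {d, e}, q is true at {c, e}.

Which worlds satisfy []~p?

a: successors {b}; ~p there: b:T. ✓
b: no successors, so []~p holds vacuously. ✓
c: successors {d}; ~p there: d:F. ✗
d: successors {e}; ~p there: e:F. ✗
e: successors {a}; ~p there: a:T. ✓

{a, b, e}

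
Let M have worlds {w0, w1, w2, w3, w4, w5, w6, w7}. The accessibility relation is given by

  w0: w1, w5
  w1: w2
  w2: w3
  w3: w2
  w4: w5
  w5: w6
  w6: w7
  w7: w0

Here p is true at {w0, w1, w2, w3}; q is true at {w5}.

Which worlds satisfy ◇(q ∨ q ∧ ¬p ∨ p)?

{w0, w1, w2, w3, w4, w7}

w0: successors {w1, w5}; q ∨ q ∧ ¬p ∨ p there: w1:T, w5:T. ✓
w1: successors {w2}; q ∨ q ∧ ¬p ∨ p there: w2:T. ✓
w2: successors {w3}; q ∨ q ∧ ¬p ∨ p there: w3:T. ✓
w3: successors {w2}; q ∨ q ∧ ¬p ∨ p there: w2:T. ✓
w4: successors {w5}; q ∨ q ∧ ¬p ∨ p there: w5:T. ✓
w5: successors {w6}; q ∨ q ∧ ¬p ∨ p there: w6:F. ✗
w6: successors {w7}; q ∨ q ∧ ¬p ∨ p there: w7:F. ✗
w7: successors {w0}; q ∨ q ∧ ¬p ∨ p there: w0:T. ✓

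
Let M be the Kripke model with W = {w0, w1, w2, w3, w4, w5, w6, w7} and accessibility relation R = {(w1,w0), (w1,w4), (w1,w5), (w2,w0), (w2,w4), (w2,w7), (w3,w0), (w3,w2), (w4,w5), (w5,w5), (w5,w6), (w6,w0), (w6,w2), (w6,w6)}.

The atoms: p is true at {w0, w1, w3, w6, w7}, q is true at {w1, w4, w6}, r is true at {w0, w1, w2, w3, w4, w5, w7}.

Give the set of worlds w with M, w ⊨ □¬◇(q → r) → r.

w0: □¬◇(q → r) is T, r is T. ✓
w1: □¬◇(q → r) is F, r is T. ✓
w2: □¬◇(q → r) is F, r is T. ✓
w3: □¬◇(q → r) is F, r is T. ✓
w4: □¬◇(q → r) is F, r is T. ✓
w5: □¬◇(q → r) is F, r is T. ✓
w6: □¬◇(q → r) is F, r is F. ✓
w7: □¬◇(q → r) is T, r is T. ✓

{w0, w1, w2, w3, w4, w5, w6, w7}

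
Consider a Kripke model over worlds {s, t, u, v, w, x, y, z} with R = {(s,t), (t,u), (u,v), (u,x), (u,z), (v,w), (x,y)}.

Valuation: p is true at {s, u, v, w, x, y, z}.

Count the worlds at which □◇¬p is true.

3

s: successors {t}; ◇¬p there: t:F. ✗
t: successors {u}; ◇¬p there: u:F. ✗
u: successors {v, x, z}; ◇¬p there: v:F, x:F, z:F. ✗
v: successors {w}; ◇¬p there: w:F. ✗
w: no successors, so □◇¬p holds vacuously. ✓
x: successors {y}; ◇¬p there: y:F. ✗
y: no successors, so □◇¬p holds vacuously. ✓
z: no successors, so □◇¬p holds vacuously. ✓
Satisfying worlds: {w, y, z}.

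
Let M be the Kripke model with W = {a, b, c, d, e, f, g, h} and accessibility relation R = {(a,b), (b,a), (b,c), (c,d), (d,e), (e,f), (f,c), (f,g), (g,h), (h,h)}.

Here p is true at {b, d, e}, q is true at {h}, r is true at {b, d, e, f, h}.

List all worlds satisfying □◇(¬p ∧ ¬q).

{a, d, e}

a: successors {b}; ◇(¬p ∧ ¬q) there: b:T. ✓
b: successors {a, c}; ◇(¬p ∧ ¬q) there: a:F, c:F. ✗
c: successors {d}; ◇(¬p ∧ ¬q) there: d:F. ✗
d: successors {e}; ◇(¬p ∧ ¬q) there: e:T. ✓
e: successors {f}; ◇(¬p ∧ ¬q) there: f:T. ✓
f: successors {c, g}; ◇(¬p ∧ ¬q) there: c:F, g:F. ✗
g: successors {h}; ◇(¬p ∧ ¬q) there: h:F. ✗
h: successors {h}; ◇(¬p ∧ ¬q) there: h:F. ✗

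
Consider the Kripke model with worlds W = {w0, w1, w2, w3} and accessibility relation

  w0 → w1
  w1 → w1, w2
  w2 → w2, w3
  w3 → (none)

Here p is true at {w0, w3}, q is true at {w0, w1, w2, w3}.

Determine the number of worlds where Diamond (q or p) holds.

w0: successors {w1}; q or p there: w1:T. ✓
w1: successors {w1, w2}; q or p there: w1:T, w2:T. ✓
w2: successors {w2, w3}; q or p there: w2:T, w3:T. ✓
w3: no successors, so Diamond (q or p) fails. ✗
Satisfying worlds: {w0, w1, w2}.

3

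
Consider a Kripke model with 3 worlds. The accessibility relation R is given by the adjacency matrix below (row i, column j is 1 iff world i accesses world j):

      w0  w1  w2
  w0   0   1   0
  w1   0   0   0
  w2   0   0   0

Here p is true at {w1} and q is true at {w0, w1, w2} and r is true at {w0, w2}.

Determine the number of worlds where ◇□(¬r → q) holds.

1

w0: successors {w1}; □(¬r → q) there: w1:T. ✓
w1: no successors, so ◇□(¬r → q) fails. ✗
w2: no successors, so ◇□(¬r → q) fails. ✗
Satisfying worlds: {w0}.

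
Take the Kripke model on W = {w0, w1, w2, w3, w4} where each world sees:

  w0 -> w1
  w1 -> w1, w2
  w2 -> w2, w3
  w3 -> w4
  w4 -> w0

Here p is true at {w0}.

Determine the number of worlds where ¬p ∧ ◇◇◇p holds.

w0: ¬p is F, ◇◇◇p is F. ✗
w1: ¬p is T, ◇◇◇p is F. ✗
w2: ¬p is T, ◇◇◇p is T. ✓
w3: ¬p is T, ◇◇◇p is F. ✗
w4: ¬p is T, ◇◇◇p is F. ✗
Satisfying worlds: {w2}.

1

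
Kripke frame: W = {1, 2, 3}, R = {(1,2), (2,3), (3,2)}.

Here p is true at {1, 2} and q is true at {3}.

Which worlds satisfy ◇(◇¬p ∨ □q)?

1: successors {2}; ◇¬p ∨ □q there: 2:T. ✓
2: successors {3}; ◇¬p ∨ □q there: 3:F. ✗
3: successors {2}; ◇¬p ∨ □q there: 2:T. ✓

{1, 3}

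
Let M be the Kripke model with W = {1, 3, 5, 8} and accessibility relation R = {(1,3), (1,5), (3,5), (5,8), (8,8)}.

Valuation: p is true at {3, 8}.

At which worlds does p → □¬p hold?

{1, 3, 5}

1: p is F, □¬p is F. ✓
3: p is T, □¬p is T. ✓
5: p is F, □¬p is F. ✓
8: p is T, □¬p is F. ✗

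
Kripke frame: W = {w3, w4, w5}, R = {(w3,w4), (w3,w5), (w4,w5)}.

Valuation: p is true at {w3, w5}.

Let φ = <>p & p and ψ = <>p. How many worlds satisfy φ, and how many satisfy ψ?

1 and 2

For <>p & p:
w3: <>p is T, p is T. ✓
w4: <>p is T, p is F. ✗
w5: <>p is F, p is T. ✗
— 1 world.
For <>p:
w3: successors {w4, w5}; p there: w4:F, w5:T. ✓
w4: successors {w5}; p there: w5:T. ✓
w5: no successors, so <>p fails. ✗
— 2 worlds.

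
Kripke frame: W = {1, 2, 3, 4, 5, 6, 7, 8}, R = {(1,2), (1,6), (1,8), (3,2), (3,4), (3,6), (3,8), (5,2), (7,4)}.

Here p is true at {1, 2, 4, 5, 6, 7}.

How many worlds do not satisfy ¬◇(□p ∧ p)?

1: ◇(□p ∧ p) is T. ✗
2: ◇(□p ∧ p) is F. ✓
3: ◇(□p ∧ p) is T. ✗
4: ◇(□p ∧ p) is F. ✓
5: ◇(□p ∧ p) is T. ✗
6: ◇(□p ∧ p) is F. ✓
7: ◇(□p ∧ p) is T. ✗
8: ◇(□p ∧ p) is F. ✓
Satisfying worlds: {2, 4, 6, 8}.
So ¬◇(□p ∧ p) fails at the other 4 worlds.

4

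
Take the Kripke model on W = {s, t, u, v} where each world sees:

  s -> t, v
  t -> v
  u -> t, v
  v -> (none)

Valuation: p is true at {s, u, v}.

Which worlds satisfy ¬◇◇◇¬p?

{s, t, u, v}

s: ◇◇◇¬p is F. ✓
t: ◇◇◇¬p is F. ✓
u: ◇◇◇¬p is F. ✓
v: ◇◇◇¬p is F. ✓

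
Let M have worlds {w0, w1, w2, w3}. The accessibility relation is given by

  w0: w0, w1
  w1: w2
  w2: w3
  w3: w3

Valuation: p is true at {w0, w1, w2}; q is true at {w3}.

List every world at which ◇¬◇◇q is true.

w0: successors {w0, w1}; ¬◇◇q there: w0:T, w1:F. ✓
w1: successors {w2}; ¬◇◇q there: w2:F. ✗
w2: successors {w3}; ¬◇◇q there: w3:F. ✗
w3: successors {w3}; ¬◇◇q there: w3:F. ✗

{w0}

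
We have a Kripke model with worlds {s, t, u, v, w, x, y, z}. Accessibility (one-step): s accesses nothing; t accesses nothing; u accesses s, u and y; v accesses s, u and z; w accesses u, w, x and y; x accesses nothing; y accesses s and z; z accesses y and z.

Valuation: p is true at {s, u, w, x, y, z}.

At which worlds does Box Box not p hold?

s: no successors, so Box Box not p holds vacuously. ✓
t: no successors, so Box Box not p holds vacuously. ✓
u: successors {s, u, y}; Box not p there: s:T, u:F, y:F. ✗
v: successors {s, u, z}; Box not p there: s:T, u:F, z:F. ✗
w: successors {u, w, x, y}; Box not p there: u:F, w:F, x:T, y:F. ✗
x: no successors, so Box Box not p holds vacuously. ✓
y: successors {s, z}; Box not p there: s:T, z:F. ✗
z: successors {y, z}; Box not p there: y:F, z:F. ✗

{s, t, x}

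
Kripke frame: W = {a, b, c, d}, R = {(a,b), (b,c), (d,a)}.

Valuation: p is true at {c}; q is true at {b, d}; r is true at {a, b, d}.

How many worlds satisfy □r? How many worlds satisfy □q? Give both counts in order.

3 and 2

For □r:
a: successors {b}; r there: b:T. ✓
b: successors {c}; r there: c:F. ✗
c: no successors, so □r holds vacuously. ✓
d: successors {a}; r there: a:T. ✓
— 3 worlds.
For □q:
a: successors {b}; q there: b:T. ✓
b: successors {c}; q there: c:F. ✗
c: no successors, so □q holds vacuously. ✓
d: successors {a}; q there: a:F. ✗
— 2 worlds.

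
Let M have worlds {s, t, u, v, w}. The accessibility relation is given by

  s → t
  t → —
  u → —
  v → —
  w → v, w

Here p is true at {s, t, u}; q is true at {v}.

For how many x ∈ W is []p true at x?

4

s: successors {t}; p there: t:T. ✓
t: no successors, so []p holds vacuously. ✓
u: no successors, so []p holds vacuously. ✓
v: no successors, so []p holds vacuously. ✓
w: successors {v, w}; p there: v:F, w:F. ✗
Satisfying worlds: {s, t, u, v}.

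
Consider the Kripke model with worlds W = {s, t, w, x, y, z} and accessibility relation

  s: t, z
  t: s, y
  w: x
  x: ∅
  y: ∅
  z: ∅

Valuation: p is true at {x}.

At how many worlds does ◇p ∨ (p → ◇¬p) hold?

5

s: ◇p is F, p → ◇¬p is T. ✓
t: ◇p is F, p → ◇¬p is T. ✓
w: ◇p is T, p → ◇¬p is T. ✓
x: ◇p is F, p → ◇¬p is F. ✗
y: ◇p is F, p → ◇¬p is T. ✓
z: ◇p is F, p → ◇¬p is T. ✓
Satisfying worlds: {s, t, w, y, z}.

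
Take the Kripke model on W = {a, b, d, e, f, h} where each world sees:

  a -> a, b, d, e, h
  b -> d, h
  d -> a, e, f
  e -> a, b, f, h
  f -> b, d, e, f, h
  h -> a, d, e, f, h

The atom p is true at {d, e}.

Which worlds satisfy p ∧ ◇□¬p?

{d}

a: p is F, ◇□¬p is T. ✗
b: p is F, ◇□¬p is F. ✗
d: p is T, ◇□¬p is T. ✓
e: p is T, ◇□¬p is F. ✗
f: p is F, ◇□¬p is T. ✗
h: p is F, ◇□¬p is T. ✗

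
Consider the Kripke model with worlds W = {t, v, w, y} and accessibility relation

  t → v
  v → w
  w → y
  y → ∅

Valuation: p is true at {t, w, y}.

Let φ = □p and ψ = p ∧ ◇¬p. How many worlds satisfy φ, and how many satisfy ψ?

3 and 1

For □p:
t: successors {v}; p there: v:F. ✗
v: successors {w}; p there: w:T. ✓
w: successors {y}; p there: y:T. ✓
y: no successors, so □p holds vacuously. ✓
— 3 worlds.
For p ∧ ◇¬p:
t: p is T, ◇¬p is T. ✓
v: p is F, ◇¬p is F. ✗
w: p is T, ◇¬p is F. ✗
y: p is T, ◇¬p is F. ✗
— 1 world.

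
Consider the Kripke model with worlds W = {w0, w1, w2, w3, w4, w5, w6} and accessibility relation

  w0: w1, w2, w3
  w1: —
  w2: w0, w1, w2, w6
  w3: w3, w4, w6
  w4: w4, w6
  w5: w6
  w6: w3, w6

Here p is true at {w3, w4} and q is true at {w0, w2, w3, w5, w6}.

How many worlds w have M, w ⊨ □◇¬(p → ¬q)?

3

w0: successors {w1, w2, w3}; ◇¬(p → ¬q) there: w1:F, w2:F, w3:T. ✗
w1: no successors, so □◇¬(p → ¬q) holds vacuously. ✓
w2: successors {w0, w1, w2, w6}; ◇¬(p → ¬q) there: w0:T, w1:F, w2:F, w6:T. ✗
w3: successors {w3, w4, w6}; ◇¬(p → ¬q) there: w3:T, w4:F, w6:T. ✗
w4: successors {w4, w6}; ◇¬(p → ¬q) there: w4:F, w6:T. ✗
w5: successors {w6}; ◇¬(p → ¬q) there: w6:T. ✓
w6: successors {w3, w6}; ◇¬(p → ¬q) there: w3:T, w6:T. ✓
Satisfying worlds: {w1, w5, w6}.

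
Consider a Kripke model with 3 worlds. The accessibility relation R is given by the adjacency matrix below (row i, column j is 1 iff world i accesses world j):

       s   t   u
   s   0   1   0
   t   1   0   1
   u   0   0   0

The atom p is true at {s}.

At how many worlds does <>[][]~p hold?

2

s: successors {t}; [][]~p there: t:T. ✓
t: successors {s, u}; [][]~p there: s:F, u:T. ✓
u: no successors, so <>[][]~p fails. ✗
Satisfying worlds: {s, t}.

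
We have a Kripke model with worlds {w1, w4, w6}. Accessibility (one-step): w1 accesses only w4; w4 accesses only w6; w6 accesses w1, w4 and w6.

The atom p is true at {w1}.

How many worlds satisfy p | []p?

1

w1: p is T, []p is F. ✓
w4: p is F, []p is F. ✗
w6: p is F, []p is F. ✗
Satisfying worlds: {w1}.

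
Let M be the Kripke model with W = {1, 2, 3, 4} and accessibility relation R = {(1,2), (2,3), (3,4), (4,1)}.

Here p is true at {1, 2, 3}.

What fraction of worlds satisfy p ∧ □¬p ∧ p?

1/4

1: p ∧ □¬p is F, p is T. ✗
2: p ∧ □¬p is F, p is T. ✗
3: p ∧ □¬p is T, p is T. ✓
4: p ∧ □¬p is F, p is F. ✗
That's 1 of 4 worlds, so 1/4.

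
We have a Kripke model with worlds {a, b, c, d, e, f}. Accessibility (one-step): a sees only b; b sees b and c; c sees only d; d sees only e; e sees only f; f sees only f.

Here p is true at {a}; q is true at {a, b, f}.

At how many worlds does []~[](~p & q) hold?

3

a: successors {b}; ~[](~p & q) there: b:T. ✓
b: successors {b, c}; ~[](~p & q) there: b:T, c:T. ✓
c: successors {d}; ~[](~p & q) there: d:T. ✓
d: successors {e}; ~[](~p & q) there: e:F. ✗
e: successors {f}; ~[](~p & q) there: f:F. ✗
f: successors {f}; ~[](~p & q) there: f:F. ✗
Satisfying worlds: {a, b, c}.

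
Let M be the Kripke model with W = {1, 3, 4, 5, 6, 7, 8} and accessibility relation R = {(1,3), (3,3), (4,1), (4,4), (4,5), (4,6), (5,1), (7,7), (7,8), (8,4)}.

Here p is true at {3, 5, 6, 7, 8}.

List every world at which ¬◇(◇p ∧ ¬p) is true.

1: ◇(◇p ∧ ¬p) is F. ✓
3: ◇(◇p ∧ ¬p) is F. ✓
4: ◇(◇p ∧ ¬p) is T. ✗
5: ◇(◇p ∧ ¬p) is T. ✗
6: ◇(◇p ∧ ¬p) is F. ✓
7: ◇(◇p ∧ ¬p) is F. ✓
8: ◇(◇p ∧ ¬p) is T. ✗

{1, 3, 6, 7}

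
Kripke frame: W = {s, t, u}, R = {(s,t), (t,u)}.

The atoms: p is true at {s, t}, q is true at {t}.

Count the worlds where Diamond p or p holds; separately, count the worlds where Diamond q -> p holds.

For Diamond p or p:
s: Diamond p is T, p is T. ✓
t: Diamond p is F, p is T. ✓
u: Diamond p is F, p is F. ✗
— 2 worlds.
For Diamond q -> p:
s: Diamond q is T, p is T. ✓
t: Diamond q is F, p is T. ✓
u: Diamond q is F, p is F. ✓
— 3 worlds.

2 and 3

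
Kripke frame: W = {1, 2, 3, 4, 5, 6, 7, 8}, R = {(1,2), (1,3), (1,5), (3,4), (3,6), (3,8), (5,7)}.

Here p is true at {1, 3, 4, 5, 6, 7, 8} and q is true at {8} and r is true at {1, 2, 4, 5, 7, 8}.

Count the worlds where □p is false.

1: successors {2, 3, 5}; p there: 2:F, 3:T, 5:T. ✗
2: no successors, so □p holds vacuously. ✓
3: successors {4, 6, 8}; p there: 4:T, 6:T, 8:T. ✓
4: no successors, so □p holds vacuously. ✓
5: successors {7}; p there: 7:T. ✓
6: no successors, so □p holds vacuously. ✓
7: no successors, so □p holds vacuously. ✓
8: no successors, so □p holds vacuously. ✓
Satisfying worlds: {2, 3, 4, 5, 6, 7, 8}.
So □p fails at the other 1 world.

1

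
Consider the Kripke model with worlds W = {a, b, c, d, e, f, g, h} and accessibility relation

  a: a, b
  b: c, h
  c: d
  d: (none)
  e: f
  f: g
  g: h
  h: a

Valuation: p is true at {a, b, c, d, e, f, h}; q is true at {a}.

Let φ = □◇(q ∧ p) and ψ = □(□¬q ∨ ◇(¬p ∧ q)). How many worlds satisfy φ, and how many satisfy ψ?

3 and 4

For □◇(q ∧ p):
a: successors {a, b}; ◇(q ∧ p) there: a:T, b:F. ✗
b: successors {c, h}; ◇(q ∧ p) there: c:F, h:T. ✗
c: successors {d}; ◇(q ∧ p) there: d:F. ✗
d: no successors, so □◇(q ∧ p) holds vacuously. ✓
e: successors {f}; ◇(q ∧ p) there: f:F. ✗
f: successors {g}; ◇(q ∧ p) there: g:F. ✗
g: successors {h}; ◇(q ∧ p) there: h:T. ✓
h: successors {a}; ◇(q ∧ p) there: a:T. ✓
— 3 worlds.
For □(□¬q ∨ ◇(¬p ∧ q)):
a: successors {a, b}; □¬q ∨ ◇(¬p ∧ q) there: a:F, b:T. ✗
b: successors {c, h}; □¬q ∨ ◇(¬p ∧ q) there: c:T, h:F. ✗
c: successors {d}; □¬q ∨ ◇(¬p ∧ q) there: d:T. ✓
d: no successors, so □(□¬q ∨ ◇(¬p ∧ q)) holds vacuously. ✓
e: successors {f}; □¬q ∨ ◇(¬p ∧ q) there: f:T. ✓
f: successors {g}; □¬q ∨ ◇(¬p ∧ q) there: g:T. ✓
g: successors {h}; □¬q ∨ ◇(¬p ∧ q) there: h:F. ✗
h: successors {a}; □¬q ∨ ◇(¬p ∧ q) there: a:F. ✗
— 4 worlds.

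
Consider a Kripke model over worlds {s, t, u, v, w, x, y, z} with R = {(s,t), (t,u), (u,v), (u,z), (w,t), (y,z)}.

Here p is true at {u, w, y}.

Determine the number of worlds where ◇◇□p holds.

1

s: successors {t}; ◇□p there: t:F. ✗
t: successors {u}; ◇□p there: u:T. ✓
u: successors {v, z}; ◇□p there: v:F, z:F. ✗
v: no successors, so ◇◇□p fails. ✗
w: successors {t}; ◇□p there: t:F. ✗
x: no successors, so ◇◇□p fails. ✗
y: successors {z}; ◇□p there: z:F. ✗
z: no successors, so ◇◇□p fails. ✗
Satisfying worlds: {t}.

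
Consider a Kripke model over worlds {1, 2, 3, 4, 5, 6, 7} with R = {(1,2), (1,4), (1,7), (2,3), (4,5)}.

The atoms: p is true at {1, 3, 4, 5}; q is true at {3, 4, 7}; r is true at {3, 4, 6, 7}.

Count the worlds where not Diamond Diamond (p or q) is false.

1: Diamond Diamond (p or q) is T. ✗
2: Diamond Diamond (p or q) is F. ✓
3: Diamond Diamond (p or q) is F. ✓
4: Diamond Diamond (p or q) is F. ✓
5: Diamond Diamond (p or q) is F. ✓
6: Diamond Diamond (p or q) is F. ✓
7: Diamond Diamond (p or q) is F. ✓
Satisfying worlds: {2, 3, 4, 5, 6, 7}.
So not Diamond Diamond (p or q) fails at the other 1 world.

1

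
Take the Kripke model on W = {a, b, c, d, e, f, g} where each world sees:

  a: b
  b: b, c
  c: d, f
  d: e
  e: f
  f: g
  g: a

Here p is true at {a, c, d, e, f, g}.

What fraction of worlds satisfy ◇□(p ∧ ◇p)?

a: successors {b}; □(p ∧ ◇p) there: b:F. ✗
b: successors {b, c}; □(p ∧ ◇p) there: b:F, c:T. ✓
c: successors {d, f}; □(p ∧ ◇p) there: d:T, f:T. ✓
d: successors {e}; □(p ∧ ◇p) there: e:T. ✓
e: successors {f}; □(p ∧ ◇p) there: f:T. ✓
f: successors {g}; □(p ∧ ◇p) there: g:F. ✗
g: successors {a}; □(p ∧ ◇p) there: a:F. ✗
That's 4 of 7 worlds, so 4/7.

4/7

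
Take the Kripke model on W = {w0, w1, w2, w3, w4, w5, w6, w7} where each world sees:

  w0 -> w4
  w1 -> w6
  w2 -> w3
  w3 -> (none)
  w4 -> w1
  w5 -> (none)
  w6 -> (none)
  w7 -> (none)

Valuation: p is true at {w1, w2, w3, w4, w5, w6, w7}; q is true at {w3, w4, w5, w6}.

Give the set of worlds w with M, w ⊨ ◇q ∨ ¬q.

w0: ◇q is T, ¬q is T. ✓
w1: ◇q is T, ¬q is T. ✓
w2: ◇q is T, ¬q is T. ✓
w3: ◇q is F, ¬q is F. ✗
w4: ◇q is F, ¬q is F. ✗
w5: ◇q is F, ¬q is F. ✗
w6: ◇q is F, ¬q is F. ✗
w7: ◇q is F, ¬q is T. ✓

{w0, w1, w2, w7}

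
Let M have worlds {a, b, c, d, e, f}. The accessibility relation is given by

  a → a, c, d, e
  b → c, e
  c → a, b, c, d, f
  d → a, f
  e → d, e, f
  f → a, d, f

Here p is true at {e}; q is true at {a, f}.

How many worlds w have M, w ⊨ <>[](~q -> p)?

a: successors {a, c, d, e}; [](~q -> p) there: a:F, c:F, d:T, e:F. ✓
b: successors {c, e}; [](~q -> p) there: c:F, e:F. ✗
c: successors {a, b, c, d, f}; [](~q -> p) there: a:F, b:F, c:F, d:T, f:F. ✓
d: successors {a, f}; [](~q -> p) there: a:F, f:F. ✗
e: successors {d, e, f}; [](~q -> p) there: d:T, e:F, f:F. ✓
f: successors {a, d, f}; [](~q -> p) there: a:F, d:T, f:F. ✓
Satisfying worlds: {a, c, e, f}.

4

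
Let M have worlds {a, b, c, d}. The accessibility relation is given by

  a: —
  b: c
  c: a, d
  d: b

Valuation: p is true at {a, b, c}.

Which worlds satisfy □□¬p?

{a}

a: no successors, so □□¬p holds vacuously. ✓
b: successors {c}; □¬p there: c:F. ✗
c: successors {a, d}; □¬p there: a:T, d:F. ✗
d: successors {b}; □¬p there: b:F. ✗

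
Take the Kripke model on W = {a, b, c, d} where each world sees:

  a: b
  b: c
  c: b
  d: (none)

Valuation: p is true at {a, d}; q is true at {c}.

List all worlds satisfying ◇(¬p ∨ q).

{a, b, c}

a: successors {b}; ¬p ∨ q there: b:T. ✓
b: successors {c}; ¬p ∨ q there: c:T. ✓
c: successors {b}; ¬p ∨ q there: b:T. ✓
d: no successors, so ◇(¬p ∨ q) fails. ✗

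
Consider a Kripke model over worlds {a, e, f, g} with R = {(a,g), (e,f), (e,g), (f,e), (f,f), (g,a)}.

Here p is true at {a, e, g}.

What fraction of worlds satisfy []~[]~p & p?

3/4

a: []~[]~p is T, p is T. ✓
e: []~[]~p is T, p is T. ✓
f: []~[]~p is T, p is F. ✗
g: []~[]~p is T, p is T. ✓
That's 3 of 4 worlds, so 3/4.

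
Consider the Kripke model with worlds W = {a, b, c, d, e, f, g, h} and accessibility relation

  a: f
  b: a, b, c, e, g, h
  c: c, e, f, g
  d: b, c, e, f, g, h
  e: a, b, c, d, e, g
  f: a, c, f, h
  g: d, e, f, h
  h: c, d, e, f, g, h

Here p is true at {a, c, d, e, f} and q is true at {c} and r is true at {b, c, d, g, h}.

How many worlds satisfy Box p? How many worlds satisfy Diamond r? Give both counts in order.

For Box p:
a: successors {f}; p there: f:T. ✓
b: successors {a, b, c, e, g, h}; p there: a:T, b:F, c:T, e:T, g:F, h:F. ✗
c: successors {c, e, f, g}; p there: c:T, e:T, f:T, g:F. ✗
d: successors {b, c, e, f, g, h}; p there: b:F, c:T, e:T, f:T, g:F, h:F. ✗
e: successors {a, b, c, d, e, g}; p there: a:T, b:F, c:T, d:T, e:T, g:F. ✗
f: successors {a, c, f, h}; p there: a:T, c:T, f:T, h:F. ✗
g: successors {d, e, f, h}; p there: d:T, e:T, f:T, h:F. ✗
h: successors {c, d, e, f, g, h}; p there: c:T, d:T, e:T, f:T, g:F, h:F. ✗
— 1 world.
For Diamond r:
a: successors {f}; r there: f:F. ✗
b: successors {a, b, c, e, g, h}; r there: a:F, b:T, c:T, e:F, g:T, h:T. ✓
c: successors {c, e, f, g}; r there: c:T, e:F, f:F, g:T. ✓
d: successors {b, c, e, f, g, h}; r there: b:T, c:T, e:F, f:F, g:T, h:T. ✓
e: successors {a, b, c, d, e, g}; r there: a:F, b:T, c:T, d:T, e:F, g:T. ✓
f: successors {a, c, f, h}; r there: a:F, c:T, f:F, h:T. ✓
g: successors {d, e, f, h}; r there: d:T, e:F, f:F, h:T. ✓
h: successors {c, d, e, f, g, h}; r there: c:T, d:T, e:F, f:F, g:T, h:T. ✓
— 7 worlds.

1 and 7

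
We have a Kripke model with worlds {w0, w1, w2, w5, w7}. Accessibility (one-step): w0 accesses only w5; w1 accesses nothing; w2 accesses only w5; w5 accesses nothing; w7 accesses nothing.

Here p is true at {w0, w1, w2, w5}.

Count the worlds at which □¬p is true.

3

w0: successors {w5}; ¬p there: w5:F. ✗
w1: no successors, so □¬p holds vacuously. ✓
w2: successors {w5}; ¬p there: w5:F. ✗
w5: no successors, so □¬p holds vacuously. ✓
w7: no successors, so □¬p holds vacuously. ✓
Satisfying worlds: {w1, w5, w7}.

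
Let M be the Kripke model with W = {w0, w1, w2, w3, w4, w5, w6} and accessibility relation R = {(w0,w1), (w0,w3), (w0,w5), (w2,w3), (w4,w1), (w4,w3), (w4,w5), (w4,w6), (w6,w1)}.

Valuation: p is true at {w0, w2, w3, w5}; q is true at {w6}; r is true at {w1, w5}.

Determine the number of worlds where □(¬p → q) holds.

4

w0: successors {w1, w3, w5}; ¬p → q there: w1:F, w3:T, w5:T. ✗
w1: no successors, so □(¬p → q) holds vacuously. ✓
w2: successors {w3}; ¬p → q there: w3:T. ✓
w3: no successors, so □(¬p → q) holds vacuously. ✓
w4: successors {w1, w3, w5, w6}; ¬p → q there: w1:F, w3:T, w5:T, w6:T. ✗
w5: no successors, so □(¬p → q) holds vacuously. ✓
w6: successors {w1}; ¬p → q there: w1:F. ✗
Satisfying worlds: {w1, w2, w3, w5}.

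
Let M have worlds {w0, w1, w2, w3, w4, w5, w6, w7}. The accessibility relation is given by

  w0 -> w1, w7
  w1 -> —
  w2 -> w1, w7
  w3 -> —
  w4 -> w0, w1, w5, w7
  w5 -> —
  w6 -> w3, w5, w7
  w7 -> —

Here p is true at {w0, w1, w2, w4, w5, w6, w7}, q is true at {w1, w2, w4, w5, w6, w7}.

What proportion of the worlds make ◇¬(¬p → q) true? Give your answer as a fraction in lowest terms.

1/8

w0: successors {w1, w7}; ¬(¬p → q) there: w1:F, w7:F. ✗
w1: no successors, so ◇¬(¬p → q) fails. ✗
w2: successors {w1, w7}; ¬(¬p → q) there: w1:F, w7:F. ✗
w3: no successors, so ◇¬(¬p → q) fails. ✗
w4: successors {w0, w1, w5, w7}; ¬(¬p → q) there: w0:F, w1:F, w5:F, w7:F. ✗
w5: no successors, so ◇¬(¬p → q) fails. ✗
w6: successors {w3, w5, w7}; ¬(¬p → q) there: w3:T, w5:F, w7:F. ✓
w7: no successors, so ◇¬(¬p → q) fails. ✗
That's 1 of 8 worlds, so 1/8.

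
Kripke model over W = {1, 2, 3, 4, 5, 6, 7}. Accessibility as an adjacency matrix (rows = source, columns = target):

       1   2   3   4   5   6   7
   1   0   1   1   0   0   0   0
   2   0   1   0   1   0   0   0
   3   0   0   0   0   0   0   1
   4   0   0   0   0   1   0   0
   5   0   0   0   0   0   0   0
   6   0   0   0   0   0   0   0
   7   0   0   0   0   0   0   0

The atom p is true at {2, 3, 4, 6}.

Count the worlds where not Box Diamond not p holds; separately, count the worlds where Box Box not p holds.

4 and 5

For not Box Diamond not p:
1: Box Diamond not p is F. ✓
2: Box Diamond not p is F. ✓
3: Box Diamond not p is F. ✓
4: Box Diamond not p is F. ✓
5: Box Diamond not p is T. ✗
6: Box Diamond not p is T. ✗
7: Box Diamond not p is T. ✗
— 4 worlds.
For Box Box not p:
1: successors {2, 3}; Box not p there: 2:F, 3:T. ✗
2: successors {2, 4}; Box not p there: 2:F, 4:T. ✗
3: successors {7}; Box not p there: 7:T. ✓
4: successors {5}; Box not p there: 5:T. ✓
5: no successors, so Box Box not p holds vacuously. ✓
6: no successors, so Box Box not p holds vacuously. ✓
7: no successors, so Box Box not p holds vacuously. ✓
— 5 worlds.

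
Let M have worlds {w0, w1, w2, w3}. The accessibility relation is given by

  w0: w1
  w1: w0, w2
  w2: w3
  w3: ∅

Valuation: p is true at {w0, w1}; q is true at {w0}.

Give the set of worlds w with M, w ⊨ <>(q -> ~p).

w0: successors {w1}; q -> ~p there: w1:T. ✓
w1: successors {w0, w2}; q -> ~p there: w0:F, w2:T. ✓
w2: successors {w3}; q -> ~p there: w3:T. ✓
w3: no successors, so <>(q -> ~p) fails. ✗

{w0, w1, w2}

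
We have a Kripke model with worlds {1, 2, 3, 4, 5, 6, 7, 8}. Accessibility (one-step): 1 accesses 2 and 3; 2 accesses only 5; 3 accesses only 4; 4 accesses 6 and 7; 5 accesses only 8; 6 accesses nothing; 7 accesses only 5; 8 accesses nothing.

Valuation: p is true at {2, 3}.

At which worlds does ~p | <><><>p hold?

{1, 4, 5, 6, 7, 8}

1: ~p is T, <><><>p is F. ✓
2: ~p is F, <><><>p is F. ✗
3: ~p is F, <><><>p is F. ✗
4: ~p is T, <><><>p is F. ✓
5: ~p is T, <><><>p is F. ✓
6: ~p is T, <><><>p is F. ✓
7: ~p is T, <><><>p is F. ✓
8: ~p is T, <><><>p is F. ✓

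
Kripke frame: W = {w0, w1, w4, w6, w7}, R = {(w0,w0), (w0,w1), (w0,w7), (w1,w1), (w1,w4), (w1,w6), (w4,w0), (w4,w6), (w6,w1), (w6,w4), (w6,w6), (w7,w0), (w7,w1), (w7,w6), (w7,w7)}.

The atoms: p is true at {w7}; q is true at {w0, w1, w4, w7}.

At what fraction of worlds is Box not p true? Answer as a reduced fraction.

3/5

w0: successors {w0, w1, w7}; not p there: w0:T, w1:T, w7:F. ✗
w1: successors {w1, w4, w6}; not p there: w1:T, w4:T, w6:T. ✓
w4: successors {w0, w6}; not p there: w0:T, w6:T. ✓
w6: successors {w1, w4, w6}; not p there: w1:T, w4:T, w6:T. ✓
w7: successors {w0, w1, w6, w7}; not p there: w0:T, w1:T, w6:T, w7:F. ✗
That's 3 of 5 worlds, so 3/5.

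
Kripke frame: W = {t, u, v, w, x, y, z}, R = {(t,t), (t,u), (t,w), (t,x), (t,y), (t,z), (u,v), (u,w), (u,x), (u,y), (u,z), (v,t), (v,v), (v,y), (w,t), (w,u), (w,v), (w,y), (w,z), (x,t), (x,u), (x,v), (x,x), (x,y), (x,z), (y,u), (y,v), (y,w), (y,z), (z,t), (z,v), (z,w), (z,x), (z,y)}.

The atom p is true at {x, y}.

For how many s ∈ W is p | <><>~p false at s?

0

t: p is F, <><>~p is T. ✓
u: p is F, <><>~p is T. ✓
v: p is F, <><>~p is T. ✓
w: p is F, <><>~p is T. ✓
x: p is T, <><>~p is T. ✓
y: p is T, <><>~p is T. ✓
z: p is F, <><>~p is T. ✓
Satisfying worlds: {t, u, v, w, x, y, z}.
So p | <><>~p fails at the other 0 worlds.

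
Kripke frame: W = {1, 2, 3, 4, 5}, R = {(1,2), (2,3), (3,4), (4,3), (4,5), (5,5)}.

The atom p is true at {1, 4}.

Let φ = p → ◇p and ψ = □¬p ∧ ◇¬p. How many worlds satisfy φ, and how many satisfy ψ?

3 and 4

For p → ◇p:
1: p is T, ◇p is F. ✗
2: p is F, ◇p is F. ✓
3: p is F, ◇p is T. ✓
4: p is T, ◇p is F. ✗
5: p is F, ◇p is F. ✓
— 3 worlds.
For □¬p ∧ ◇¬p:
1: □¬p is T, ◇¬p is T. ✓
2: □¬p is T, ◇¬p is T. ✓
3: □¬p is F, ◇¬p is F. ✗
4: □¬p is T, ◇¬p is T. ✓
5: □¬p is T, ◇¬p is T. ✓
— 4 worlds.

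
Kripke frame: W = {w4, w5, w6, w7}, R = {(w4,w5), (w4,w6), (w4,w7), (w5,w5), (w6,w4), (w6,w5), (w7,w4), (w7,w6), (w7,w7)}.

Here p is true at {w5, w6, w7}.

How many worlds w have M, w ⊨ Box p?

2

w4: successors {w5, w6, w7}; p there: w5:T, w6:T, w7:T. ✓
w5: successors {w5}; p there: w5:T. ✓
w6: successors {w4, w5}; p there: w4:F, w5:T. ✗
w7: successors {w4, w6, w7}; p there: w4:F, w6:T, w7:T. ✗
Satisfying worlds: {w4, w5}.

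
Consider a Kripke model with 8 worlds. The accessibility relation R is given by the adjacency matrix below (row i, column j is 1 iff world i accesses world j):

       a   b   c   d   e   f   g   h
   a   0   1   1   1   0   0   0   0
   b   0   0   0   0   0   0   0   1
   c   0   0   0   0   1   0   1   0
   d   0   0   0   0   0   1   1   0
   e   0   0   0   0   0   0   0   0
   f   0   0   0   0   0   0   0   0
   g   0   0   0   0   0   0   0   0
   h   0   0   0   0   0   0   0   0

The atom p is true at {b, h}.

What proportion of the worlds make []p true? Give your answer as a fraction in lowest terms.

a: successors {b, c, d}; p there: b:T, c:F, d:F. ✗
b: successors {h}; p there: h:T. ✓
c: successors {e, g}; p there: e:F, g:F. ✗
d: successors {f, g}; p there: f:F, g:F. ✗
e: no successors, so []p holds vacuously. ✓
f: no successors, so []p holds vacuously. ✓
g: no successors, so []p holds vacuously. ✓
h: no successors, so []p holds vacuously. ✓
That's 5 of 8 worlds, so 5/8.

5/8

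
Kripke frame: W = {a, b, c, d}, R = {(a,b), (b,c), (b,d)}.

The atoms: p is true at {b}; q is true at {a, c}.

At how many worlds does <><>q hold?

a: successors {b}; <>q there: b:T. ✓
b: successors {c, d}; <>q there: c:F, d:F. ✗
c: no successors, so <><>q fails. ✗
d: no successors, so <><>q fails. ✗
Satisfying worlds: {a}.

1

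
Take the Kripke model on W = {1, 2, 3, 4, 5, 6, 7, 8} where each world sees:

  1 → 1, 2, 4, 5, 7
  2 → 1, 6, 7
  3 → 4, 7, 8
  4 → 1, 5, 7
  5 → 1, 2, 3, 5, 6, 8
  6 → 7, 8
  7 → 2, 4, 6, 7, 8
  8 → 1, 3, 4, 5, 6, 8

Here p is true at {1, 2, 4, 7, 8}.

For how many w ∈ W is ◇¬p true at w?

6

1: successors {1, 2, 4, 5, 7}; ¬p there: 1:F, 2:F, 4:F, 5:T, 7:F. ✓
2: successors {1, 6, 7}; ¬p there: 1:F, 6:T, 7:F. ✓
3: successors {4, 7, 8}; ¬p there: 4:F, 7:F, 8:F. ✗
4: successors {1, 5, 7}; ¬p there: 1:F, 5:T, 7:F. ✓
5: successors {1, 2, 3, 5, 6, 8}; ¬p there: 1:F, 2:F, 3:T, 5:T, 6:T, 8:F. ✓
6: successors {7, 8}; ¬p there: 7:F, 8:F. ✗
7: successors {2, 4, 6, 7, 8}; ¬p there: 2:F, 4:F, 6:T, 7:F, 8:F. ✓
8: successors {1, 3, 4, 5, 6, 8}; ¬p there: 1:F, 3:T, 4:F, 5:T, 6:T, 8:F. ✓
Satisfying worlds: {1, 2, 4, 5, 7, 8}.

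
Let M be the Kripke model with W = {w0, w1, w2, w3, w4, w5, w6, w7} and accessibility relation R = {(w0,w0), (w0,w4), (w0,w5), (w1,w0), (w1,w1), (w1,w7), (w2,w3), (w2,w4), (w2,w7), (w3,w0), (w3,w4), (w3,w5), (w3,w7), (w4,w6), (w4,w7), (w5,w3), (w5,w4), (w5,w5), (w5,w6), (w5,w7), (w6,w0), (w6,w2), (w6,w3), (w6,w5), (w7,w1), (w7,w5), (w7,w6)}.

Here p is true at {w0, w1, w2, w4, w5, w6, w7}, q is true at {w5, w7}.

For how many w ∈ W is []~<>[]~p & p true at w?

w0: []~<>[]~p is T, p is T. ✓
w1: []~<>[]~p is T, p is T. ✓
w2: []~<>[]~p is T, p is T. ✓
w3: []~<>[]~p is T, p is F. ✗
w4: []~<>[]~p is T, p is T. ✓
w5: []~<>[]~p is T, p is T. ✓
w6: []~<>[]~p is T, p is T. ✓
w7: []~<>[]~p is T, p is T. ✓
Satisfying worlds: {w0, w1, w2, w4, w5, w6, w7}.

7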